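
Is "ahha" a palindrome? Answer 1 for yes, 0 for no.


Input: ahha
Reversed: ahha
  Compare pos 0 ('a') with pos 3 ('a'): match
  Compare pos 1 ('h') with pos 2 ('h'): match
Result: palindrome

1


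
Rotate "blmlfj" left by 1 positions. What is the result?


Input: "blmlfj", rotate left by 1
First 1 characters: "b"
Remaining characters: "lmlfj"
Concatenate remaining + first: "lmlfj" + "b" = "lmlfjb"

lmlfjb


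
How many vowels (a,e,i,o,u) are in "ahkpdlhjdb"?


Input: ahkpdlhjdb
Checking each character:
  'a' at position 0: vowel (running total: 1)
  'h' at position 1: consonant
  'k' at position 2: consonant
  'p' at position 3: consonant
  'd' at position 4: consonant
  'l' at position 5: consonant
  'h' at position 6: consonant
  'j' at position 7: consonant
  'd' at position 8: consonant
  'b' at position 9: consonant
Total vowels: 1

1


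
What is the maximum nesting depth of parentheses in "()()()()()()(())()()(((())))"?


Input: "()()()()()()(())()()(((())))"
Tracking depth:
  Position 0 '(': depth becomes 1
  Position 1 ')': depth becomes 0
  Position 2 '(': depth becomes 1
  Position 3 ')': depth becomes 0
  Position 4 '(': depth becomes 1
  Position 5 ')': depth becomes 0
  Position 6 '(': depth becomes 1
  Position 7 ')': depth becomes 0
  Position 8 '(': depth becomes 1
  Position 9 ')': depth becomes 0
  Position 10 '(': depth becomes 1
  Position 11 ')': depth becomes 0
  Position 12 '(': depth becomes 1
  Position 13 '(': depth becomes 2
  Position 14 ')': depth becomes 1
  Position 15 ')': depth becomes 0
  Position 16 '(': depth becomes 1
  Position 17 ')': depth becomes 0
  Position 18 '(': depth becomes 1
  Position 19 ')': depth becomes 0
  Position 20 '(': depth becomes 1
  Position 21 '(': depth becomes 2
  Position 22 '(': depth becomes 3
  Position 23 '(': depth becomes 4
  Position 24 ')': depth becomes 3
  Position 25 ')': depth becomes 2
  Position 26 ')': depth becomes 1
  Position 27 ')': depth becomes 0
Maximum depth reached: 4

4


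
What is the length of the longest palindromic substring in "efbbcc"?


Input: "efbbcc"
Checking substrings for palindromes:
  [2:4] "bb" (len 2) => palindrome
  [4:6] "cc" (len 2) => palindrome
Longest palindromic substring: "bb" with length 2

2


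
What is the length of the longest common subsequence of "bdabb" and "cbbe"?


LCS of "bdabb" and "cbbe"
DP table:
           c    b    b    e
      0    0    0    0    0
  b   0    0    1    1    1
  d   0    0    1    1    1
  a   0    0    1    1    1
  b   0    0    1    2    2
  b   0    0    1    2    2
LCS length = dp[5][4] = 2

2


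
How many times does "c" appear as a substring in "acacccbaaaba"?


Searching for "c" in "acacccbaaaba"
Scanning each position:
  Position 0: "a" => no
  Position 1: "c" => MATCH
  Position 2: "a" => no
  Position 3: "c" => MATCH
  Position 4: "c" => MATCH
  Position 5: "c" => MATCH
  Position 6: "b" => no
  Position 7: "a" => no
  Position 8: "a" => no
  Position 9: "a" => no
  Position 10: "b" => no
  Position 11: "a" => no
Total occurrences: 4

4


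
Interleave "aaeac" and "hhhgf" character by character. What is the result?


Interleaving "aaeac" and "hhhgf":
  Position 0: 'a' from first, 'h' from second => "ah"
  Position 1: 'a' from first, 'h' from second => "ah"
  Position 2: 'e' from first, 'h' from second => "eh"
  Position 3: 'a' from first, 'g' from second => "ag"
  Position 4: 'c' from first, 'f' from second => "cf"
Result: ahahehagcf

ahahehagcf


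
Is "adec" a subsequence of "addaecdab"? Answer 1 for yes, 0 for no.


Check if "adec" is a subsequence of "addaecdab"
Greedy scan:
  Position 0 ('a'): matches sub[0] = 'a'
  Position 1 ('d'): matches sub[1] = 'd'
  Position 2 ('d'): no match needed
  Position 3 ('a'): no match needed
  Position 4 ('e'): matches sub[2] = 'e'
  Position 5 ('c'): matches sub[3] = 'c'
  Position 6 ('d'): no match needed
  Position 7 ('a'): no match needed
  Position 8 ('b'): no match needed
All 4 characters matched => is a subsequence

1


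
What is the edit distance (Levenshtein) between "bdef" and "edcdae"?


Computing edit distance: "bdef" -> "edcdae"
DP table:
           e    d    c    d    a    e
      0    1    2    3    4    5    6
  b   1    1    2    3    4    5    6
  d   2    2    1    2    3    4    5
  e   3    2    2    2    3    4    4
  f   4    3    3    3    3    4    5
Edit distance = dp[4][6] = 5

5


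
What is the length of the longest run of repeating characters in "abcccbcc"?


Input: "abcccbcc"
Scanning for longest run:
  Position 1 ('b'): new char, reset run to 1
  Position 2 ('c'): new char, reset run to 1
  Position 3 ('c'): continues run of 'c', length=2
  Position 4 ('c'): continues run of 'c', length=3
  Position 5 ('b'): new char, reset run to 1
  Position 6 ('c'): new char, reset run to 1
  Position 7 ('c'): continues run of 'c', length=2
Longest run: 'c' with length 3

3


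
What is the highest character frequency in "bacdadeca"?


Input: bacdadeca
Character counts:
  'a': 3
  'b': 1
  'c': 2
  'd': 2
  'e': 1
Maximum frequency: 3

3


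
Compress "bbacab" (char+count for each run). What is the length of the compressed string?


Input: bbacab
Runs:
  'b' x 2 => "b2"
  'a' x 1 => "a1"
  'c' x 1 => "c1"
  'a' x 1 => "a1"
  'b' x 1 => "b1"
Compressed: "b2a1c1a1b1"
Compressed length: 10

10


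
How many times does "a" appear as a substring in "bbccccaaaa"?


Searching for "a" in "bbccccaaaa"
Scanning each position:
  Position 0: "b" => no
  Position 1: "b" => no
  Position 2: "c" => no
  Position 3: "c" => no
  Position 4: "c" => no
  Position 5: "c" => no
  Position 6: "a" => MATCH
  Position 7: "a" => MATCH
  Position 8: "a" => MATCH
  Position 9: "a" => MATCH
Total occurrences: 4

4


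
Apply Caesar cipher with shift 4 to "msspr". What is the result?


Caesar cipher: shift "msspr" by 4
  'm' (pos 12) + 4 = pos 16 = 'q'
  's' (pos 18) + 4 = pos 22 = 'w'
  's' (pos 18) + 4 = pos 22 = 'w'
  'p' (pos 15) + 4 = pos 19 = 't'
  'r' (pos 17) + 4 = pos 21 = 'v'
Result: qwwtv

qwwtv


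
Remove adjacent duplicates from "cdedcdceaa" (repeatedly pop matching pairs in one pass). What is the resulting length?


Input: cdedcdceaa
Stack-based adjacent duplicate removal:
  Read 'c': push. Stack: c
  Read 'd': push. Stack: cd
  Read 'e': push. Stack: cde
  Read 'd': push. Stack: cded
  Read 'c': push. Stack: cdedc
  Read 'd': push. Stack: cdedcd
  Read 'c': push. Stack: cdedcdc
  Read 'e': push. Stack: cdedcdce
  Read 'a': push. Stack: cdedcdcea
  Read 'a': matches stack top 'a' => pop. Stack: cdedcdce
Final stack: "cdedcdce" (length 8)

8


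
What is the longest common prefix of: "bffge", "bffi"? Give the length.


Words: bffge, bffi
  Position 0: all 'b' => match
  Position 1: all 'f' => match
  Position 2: all 'f' => match
  Position 3: ('g', 'i') => mismatch, stop
LCP = "bff" (length 3)

3


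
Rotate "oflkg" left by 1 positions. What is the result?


Input: "oflkg", rotate left by 1
First 1 characters: "o"
Remaining characters: "flkg"
Concatenate remaining + first: "flkg" + "o" = "flkgo"

flkgo


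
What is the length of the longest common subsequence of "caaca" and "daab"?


LCS of "caaca" and "daab"
DP table:
           d    a    a    b
      0    0    0    0    0
  c   0    0    0    0    0
  a   0    0    1    1    1
  a   0    0    1    2    2
  c   0    0    1    2    2
  a   0    0    1    2    2
LCS length = dp[5][4] = 2

2


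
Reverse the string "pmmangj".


Input: pmmangj
Reading characters right to left:
  Position 6: 'j'
  Position 5: 'g'
  Position 4: 'n'
  Position 3: 'a'
  Position 2: 'm'
  Position 1: 'm'
  Position 0: 'p'
Reversed: jgnammp

jgnammp


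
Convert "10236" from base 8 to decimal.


Input: "10236" in base 8
Positional expansion:
  Digit '1' (value 1) x 8^4 = 4096
  Digit '0' (value 0) x 8^3 = 0
  Digit '2' (value 2) x 8^2 = 128
  Digit '3' (value 3) x 8^1 = 24
  Digit '6' (value 6) x 8^0 = 6
Sum = 4254

4254


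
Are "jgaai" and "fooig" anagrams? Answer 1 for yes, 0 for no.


Strings: "jgaai", "fooig"
Sorted first:  aagij
Sorted second: fgioo
Differ at position 0: 'a' vs 'f' => not anagrams

0


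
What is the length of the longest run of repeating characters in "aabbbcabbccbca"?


Input: "aabbbcabbccbca"
Scanning for longest run:
  Position 1 ('a'): continues run of 'a', length=2
  Position 2 ('b'): new char, reset run to 1
  Position 3 ('b'): continues run of 'b', length=2
  Position 4 ('b'): continues run of 'b', length=3
  Position 5 ('c'): new char, reset run to 1
  Position 6 ('a'): new char, reset run to 1
  Position 7 ('b'): new char, reset run to 1
  Position 8 ('b'): continues run of 'b', length=2
  Position 9 ('c'): new char, reset run to 1
  Position 10 ('c'): continues run of 'c', length=2
  Position 11 ('b'): new char, reset run to 1
  Position 12 ('c'): new char, reset run to 1
  Position 13 ('a'): new char, reset run to 1
Longest run: 'b' with length 3

3


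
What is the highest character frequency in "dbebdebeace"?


Input: dbebdebeace
Character counts:
  'a': 1
  'b': 3
  'c': 1
  'd': 2
  'e': 4
Maximum frequency: 4

4


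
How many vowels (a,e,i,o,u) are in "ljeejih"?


Input: ljeejih
Checking each character:
  'l' at position 0: consonant
  'j' at position 1: consonant
  'e' at position 2: vowel (running total: 1)
  'e' at position 3: vowel (running total: 2)
  'j' at position 4: consonant
  'i' at position 5: vowel (running total: 3)
  'h' at position 6: consonant
Total vowels: 3

3


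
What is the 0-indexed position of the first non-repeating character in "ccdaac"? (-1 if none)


Input: ccdaac
Character frequencies:
  'a': 2
  'c': 3
  'd': 1
Scanning left to right for freq == 1:
  Position 0 ('c'): freq=3, skip
  Position 1 ('c'): freq=3, skip
  Position 2 ('d'): unique! => answer = 2

2


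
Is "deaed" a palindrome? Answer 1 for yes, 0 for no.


Input: deaed
Reversed: deaed
  Compare pos 0 ('d') with pos 4 ('d'): match
  Compare pos 1 ('e') with pos 3 ('e'): match
Result: palindrome

1


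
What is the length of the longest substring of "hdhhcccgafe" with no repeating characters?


Input: "hdhhcccgafe"
Sliding window (track last position of each char):
  Position 0 ('h'): window [0,0] length 1 -- new best
  Position 1 ('d'): window [0,1] length 2 -- new best
  Position 2 ('h'): repeat (last at 0), move window start to 1
  Position 2 ('h'): window [1,2] length 2
  Position 3 ('h'): repeat (last at 2), move window start to 3
  Position 3 ('h'): window [3,3] length 1
  Position 4 ('c'): window [3,4] length 2
  Position 5 ('c'): repeat (last at 4), move window start to 5
  Position 5 ('c'): window [5,5] length 1
  Position 6 ('c'): repeat (last at 5), move window start to 6
  Position 6 ('c'): window [6,6] length 1
  Position 7 ('g'): window [6,7] length 2
  Position 8 ('a'): window [6,8] length 3 -- new best
  Position 9 ('f'): window [6,9] length 4 -- new best
  Position 10 ('e'): window [6,10] length 5 -- new best
Longest substring with no repeats: "cgafe" with length 5

5


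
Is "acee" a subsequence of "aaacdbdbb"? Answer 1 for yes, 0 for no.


Check if "acee" is a subsequence of "aaacdbdbb"
Greedy scan:
  Position 0 ('a'): matches sub[0] = 'a'
  Position 1 ('a'): no match needed
  Position 2 ('a'): no match needed
  Position 3 ('c'): matches sub[1] = 'c'
  Position 4 ('d'): no match needed
  Position 5 ('b'): no match needed
  Position 6 ('d'): no match needed
  Position 7 ('b'): no match needed
  Position 8 ('b'): no match needed
Only matched 2/4 characters => not a subsequence

0


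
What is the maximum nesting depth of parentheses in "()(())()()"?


Input: "()(())()()"
Tracking depth:
  Position 0 '(': depth becomes 1
  Position 1 ')': depth becomes 0
  Position 2 '(': depth becomes 1
  Position 3 '(': depth becomes 2
  Position 4 ')': depth becomes 1
  Position 5 ')': depth becomes 0
  Position 6 '(': depth becomes 1
  Position 7 ')': depth becomes 0
  Position 8 '(': depth becomes 1
  Position 9 ')': depth becomes 0
Maximum depth reached: 2

2


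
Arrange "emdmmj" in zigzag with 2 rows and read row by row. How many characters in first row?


Zigzag "emdmmj" into 2 rows:
Placing characters:
  'e' => row 0
  'm' => row 1
  'd' => row 0
  'm' => row 1
  'm' => row 0
  'j' => row 1
Rows:
  Row 0: "edm"
  Row 1: "mmj"
First row length: 3

3


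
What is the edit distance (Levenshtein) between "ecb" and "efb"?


Computing edit distance: "ecb" -> "efb"
DP table:
           e    f    b
      0    1    2    3
  e   1    0    1    2
  c   2    1    1    2
  b   3    2    2    1
Edit distance = dp[3][3] = 1

1


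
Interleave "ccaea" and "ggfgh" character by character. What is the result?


Interleaving "ccaea" and "ggfgh":
  Position 0: 'c' from first, 'g' from second => "cg"
  Position 1: 'c' from first, 'g' from second => "cg"
  Position 2: 'a' from first, 'f' from second => "af"
  Position 3: 'e' from first, 'g' from second => "eg"
  Position 4: 'a' from first, 'h' from second => "ah"
Result: cgcgafegah

cgcgafegah


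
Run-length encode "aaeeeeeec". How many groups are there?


Input: aaeeeeeec
Scanning for consecutive runs:
  Group 1: 'a' x 2 (positions 0-1)
  Group 2: 'e' x 6 (positions 2-7)
  Group 3: 'c' x 1 (positions 8-8)
Total groups: 3

3


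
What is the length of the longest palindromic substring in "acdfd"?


Input: "acdfd"
Checking substrings for palindromes:
  [2:5] "dfd" (len 3) => palindrome
Longest palindromic substring: "dfd" with length 3

3


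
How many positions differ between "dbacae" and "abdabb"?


Comparing "dbacae" and "abdabb" position by position:
  Position 0: 'd' vs 'a' => DIFFER
  Position 1: 'b' vs 'b' => same
  Position 2: 'a' vs 'd' => DIFFER
  Position 3: 'c' vs 'a' => DIFFER
  Position 4: 'a' vs 'b' => DIFFER
  Position 5: 'e' vs 'b' => DIFFER
Positions that differ: 5

5


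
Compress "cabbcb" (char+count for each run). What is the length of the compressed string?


Input: cabbcb
Runs:
  'c' x 1 => "c1"
  'a' x 1 => "a1"
  'b' x 2 => "b2"
  'c' x 1 => "c1"
  'b' x 1 => "b1"
Compressed: "c1a1b2c1b1"
Compressed length: 10

10


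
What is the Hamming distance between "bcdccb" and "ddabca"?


Comparing "bcdccb" and "ddabca" position by position:
  Position 0: 'b' vs 'd' => differ
  Position 1: 'c' vs 'd' => differ
  Position 2: 'd' vs 'a' => differ
  Position 3: 'c' vs 'b' => differ
  Position 4: 'c' vs 'c' => same
  Position 5: 'b' vs 'a' => differ
Total differences (Hamming distance): 5

5


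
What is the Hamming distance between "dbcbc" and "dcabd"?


Comparing "dbcbc" and "dcabd" position by position:
  Position 0: 'd' vs 'd' => same
  Position 1: 'b' vs 'c' => differ
  Position 2: 'c' vs 'a' => differ
  Position 3: 'b' vs 'b' => same
  Position 4: 'c' vs 'd' => differ
Total differences (Hamming distance): 3

3


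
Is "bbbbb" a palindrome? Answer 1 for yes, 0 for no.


Input: bbbbb
Reversed: bbbbb
  Compare pos 0 ('b') with pos 4 ('b'): match
  Compare pos 1 ('b') with pos 3 ('b'): match
Result: palindrome

1


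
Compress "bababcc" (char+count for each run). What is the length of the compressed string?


Input: bababcc
Runs:
  'b' x 1 => "b1"
  'a' x 1 => "a1"
  'b' x 1 => "b1"
  'a' x 1 => "a1"
  'b' x 1 => "b1"
  'c' x 2 => "c2"
Compressed: "b1a1b1a1b1c2"
Compressed length: 12

12


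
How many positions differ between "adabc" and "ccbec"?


Comparing "adabc" and "ccbec" position by position:
  Position 0: 'a' vs 'c' => DIFFER
  Position 1: 'd' vs 'c' => DIFFER
  Position 2: 'a' vs 'b' => DIFFER
  Position 3: 'b' vs 'e' => DIFFER
  Position 4: 'c' vs 'c' => same
Positions that differ: 4

4


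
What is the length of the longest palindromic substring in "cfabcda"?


Input: "cfabcda"
Checking substrings for palindromes:
  No multi-char palindromic substrings found
Longest palindromic substring: "c" with length 1

1


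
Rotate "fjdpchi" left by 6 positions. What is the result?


Input: "fjdpchi", rotate left by 6
First 6 characters: "fjdpch"
Remaining characters: "i"
Concatenate remaining + first: "i" + "fjdpch" = "ifjdpch"

ifjdpch


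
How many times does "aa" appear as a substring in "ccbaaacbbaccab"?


Searching for "aa" in "ccbaaacbbaccab"
Scanning each position:
  Position 0: "cc" => no
  Position 1: "cb" => no
  Position 2: "ba" => no
  Position 3: "aa" => MATCH
  Position 4: "aa" => MATCH
  Position 5: "ac" => no
  Position 6: "cb" => no
  Position 7: "bb" => no
  Position 8: "ba" => no
  Position 9: "ac" => no
  Position 10: "cc" => no
  Position 11: "ca" => no
  Position 12: "ab" => no
Total occurrences: 2

2


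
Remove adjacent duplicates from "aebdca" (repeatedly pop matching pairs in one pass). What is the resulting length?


Input: aebdca
Stack-based adjacent duplicate removal:
  Read 'a': push. Stack: a
  Read 'e': push. Stack: ae
  Read 'b': push. Stack: aeb
  Read 'd': push. Stack: aebd
  Read 'c': push. Stack: aebdc
  Read 'a': push. Stack: aebdca
Final stack: "aebdca" (length 6)

6


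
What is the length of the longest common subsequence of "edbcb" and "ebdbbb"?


LCS of "edbcb" and "ebdbbb"
DP table:
           e    b    d    b    b    b
      0    0    0    0    0    0    0
  e   0    1    1    1    1    1    1
  d   0    1    1    2    2    2    2
  b   0    1    2    2    3    3    3
  c   0    1    2    2    3    3    3
  b   0    1    2    2    3    4    4
LCS length = dp[5][6] = 4

4


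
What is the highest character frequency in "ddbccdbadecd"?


Input: ddbccdbadecd
Character counts:
  'a': 1
  'b': 2
  'c': 3
  'd': 5
  'e': 1
Maximum frequency: 5

5


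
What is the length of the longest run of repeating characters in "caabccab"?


Input: "caabccab"
Scanning for longest run:
  Position 1 ('a'): new char, reset run to 1
  Position 2 ('a'): continues run of 'a', length=2
  Position 3 ('b'): new char, reset run to 1
  Position 4 ('c'): new char, reset run to 1
  Position 5 ('c'): continues run of 'c', length=2
  Position 6 ('a'): new char, reset run to 1
  Position 7 ('b'): new char, reset run to 1
Longest run: 'a' with length 2

2


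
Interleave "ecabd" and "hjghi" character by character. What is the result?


Interleaving "ecabd" and "hjghi":
  Position 0: 'e' from first, 'h' from second => "eh"
  Position 1: 'c' from first, 'j' from second => "cj"
  Position 2: 'a' from first, 'g' from second => "ag"
  Position 3: 'b' from first, 'h' from second => "bh"
  Position 4: 'd' from first, 'i' from second => "di"
Result: ehcjagbhdi

ehcjagbhdi


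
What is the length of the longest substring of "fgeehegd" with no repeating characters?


Input: "fgeehegd"
Sliding window (track last position of each char):
  Position 0 ('f'): window [0,0] length 1 -- new best
  Position 1 ('g'): window [0,1] length 2 -- new best
  Position 2 ('e'): window [0,2] length 3 -- new best
  Position 3 ('e'): repeat (last at 2), move window start to 3
  Position 3 ('e'): window [3,3] length 1
  Position 4 ('h'): window [3,4] length 2
  Position 5 ('e'): repeat (last at 3), move window start to 4
  Position 5 ('e'): window [4,5] length 2
  Position 6 ('g'): window [4,6] length 3
  Position 7 ('d'): window [4,7] length 4 -- new best
Longest substring with no repeats: "hegd" with length 4

4


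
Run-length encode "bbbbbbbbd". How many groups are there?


Input: bbbbbbbbd
Scanning for consecutive runs:
  Group 1: 'b' x 8 (positions 0-7)
  Group 2: 'd' x 1 (positions 8-8)
Total groups: 2

2


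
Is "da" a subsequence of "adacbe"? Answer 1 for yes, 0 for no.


Check if "da" is a subsequence of "adacbe"
Greedy scan:
  Position 0 ('a'): no match needed
  Position 1 ('d'): matches sub[0] = 'd'
  Position 2 ('a'): matches sub[1] = 'a'
  Position 3 ('c'): no match needed
  Position 4 ('b'): no match needed
  Position 5 ('e'): no match needed
All 2 characters matched => is a subsequence

1


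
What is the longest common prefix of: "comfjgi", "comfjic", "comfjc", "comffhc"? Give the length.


Words: comfjgi, comfjic, comfjc, comffhc
  Position 0: all 'c' => match
  Position 1: all 'o' => match
  Position 2: all 'm' => match
  Position 3: all 'f' => match
  Position 4: ('j', 'j', 'j', 'f') => mismatch, stop
LCP = "comf" (length 4)

4


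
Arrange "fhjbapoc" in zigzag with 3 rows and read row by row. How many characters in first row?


Zigzag "fhjbapoc" into 3 rows:
Placing characters:
  'f' => row 0
  'h' => row 1
  'j' => row 2
  'b' => row 1
  'a' => row 0
  'p' => row 1
  'o' => row 2
  'c' => row 1
Rows:
  Row 0: "fa"
  Row 1: "hbpc"
  Row 2: "jo"
First row length: 2

2


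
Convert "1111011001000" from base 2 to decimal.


Input: "1111011001000" in base 2
Positional expansion:
  Digit '1' (value 1) x 2^12 = 4096
  Digit '1' (value 1) x 2^11 = 2048
  Digit '1' (value 1) x 2^10 = 1024
  Digit '1' (value 1) x 2^9 = 512
  Digit '0' (value 0) x 2^8 = 0
  Digit '1' (value 1) x 2^7 = 128
  Digit '1' (value 1) x 2^6 = 64
  Digit '0' (value 0) x 2^5 = 0
  Digit '0' (value 0) x 2^4 = 0
  Digit '1' (value 1) x 2^3 = 8
  Digit '0' (value 0) x 2^2 = 0
  Digit '0' (value 0) x 2^1 = 0
  Digit '0' (value 0) x 2^0 = 0
Sum = 7880

7880


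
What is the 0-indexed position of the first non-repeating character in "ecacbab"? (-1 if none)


Input: ecacbab
Character frequencies:
  'a': 2
  'b': 2
  'c': 2
  'e': 1
Scanning left to right for freq == 1:
  Position 0 ('e'): unique! => answer = 0

0


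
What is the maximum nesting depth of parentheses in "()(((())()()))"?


Input: "()(((())()()))"
Tracking depth:
  Position 0 '(': depth becomes 1
  Position 1 ')': depth becomes 0
  Position 2 '(': depth becomes 1
  Position 3 '(': depth becomes 2
  Position 4 '(': depth becomes 3
  Position 5 '(': depth becomes 4
  Position 6 ')': depth becomes 3
  Position 7 ')': depth becomes 2
  Position 8 '(': depth becomes 3
  Position 9 ')': depth becomes 2
  Position 10 '(': depth becomes 3
  Position 11 ')': depth becomes 2
  Position 12 ')': depth becomes 1
  Position 13 ')': depth becomes 0
Maximum depth reached: 4

4


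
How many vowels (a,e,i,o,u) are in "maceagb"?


Input: maceagb
Checking each character:
  'm' at position 0: consonant
  'a' at position 1: vowel (running total: 1)
  'c' at position 2: consonant
  'e' at position 3: vowel (running total: 2)
  'a' at position 4: vowel (running total: 3)
  'g' at position 5: consonant
  'b' at position 6: consonant
Total vowels: 3

3


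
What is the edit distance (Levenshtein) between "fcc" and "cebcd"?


Computing edit distance: "fcc" -> "cebcd"
DP table:
           c    e    b    c    d
      0    1    2    3    4    5
  f   1    1    2    3    4    5
  c   2    1    2    3    3    4
  c   3    2    2    3    3    4
Edit distance = dp[3][5] = 4

4


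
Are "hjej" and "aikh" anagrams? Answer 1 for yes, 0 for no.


Strings: "hjej", "aikh"
Sorted first:  ehjj
Sorted second: ahik
Differ at position 0: 'e' vs 'a' => not anagrams

0


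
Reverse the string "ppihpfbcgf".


Input: ppihpfbcgf
Reading characters right to left:
  Position 9: 'f'
  Position 8: 'g'
  Position 7: 'c'
  Position 6: 'b'
  Position 5: 'f'
  Position 4: 'p'
  Position 3: 'h'
  Position 2: 'i'
  Position 1: 'p'
  Position 0: 'p'
Reversed: fgcbfphipp

fgcbfphipp


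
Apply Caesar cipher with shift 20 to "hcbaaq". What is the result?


Caesar cipher: shift "hcbaaq" by 20
  'h' (pos 7) + 20 = pos 1 = 'b'
  'c' (pos 2) + 20 = pos 22 = 'w'
  'b' (pos 1) + 20 = pos 21 = 'v'
  'a' (pos 0) + 20 = pos 20 = 'u'
  'a' (pos 0) + 20 = pos 20 = 'u'
  'q' (pos 16) + 20 = pos 10 = 'k'
Result: bwvuuk

bwvuuk


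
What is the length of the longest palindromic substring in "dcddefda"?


Input: "dcddefda"
Checking substrings for palindromes:
  [0:3] "dcd" (len 3) => palindrome
  [2:4] "dd" (len 2) => palindrome
Longest palindromic substring: "dcd" with length 3

3


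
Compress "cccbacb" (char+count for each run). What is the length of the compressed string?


Input: cccbacb
Runs:
  'c' x 3 => "c3"
  'b' x 1 => "b1"
  'a' x 1 => "a1"
  'c' x 1 => "c1"
  'b' x 1 => "b1"
Compressed: "c3b1a1c1b1"
Compressed length: 10

10


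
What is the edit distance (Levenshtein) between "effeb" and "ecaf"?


Computing edit distance: "effeb" -> "ecaf"
DP table:
           e    c    a    f
      0    1    2    3    4
  e   1    0    1    2    3
  f   2    1    1    2    2
  f   3    2    2    2    2
  e   4    3    3    3    3
  b   5    4    4    4    4
Edit distance = dp[5][4] = 4

4


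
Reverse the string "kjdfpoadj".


Input: kjdfpoadj
Reading characters right to left:
  Position 8: 'j'
  Position 7: 'd'
  Position 6: 'a'
  Position 5: 'o'
  Position 4: 'p'
  Position 3: 'f'
  Position 2: 'd'
  Position 1: 'j'
  Position 0: 'k'
Reversed: jdaopfdjk

jdaopfdjk


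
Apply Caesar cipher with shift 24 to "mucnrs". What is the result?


Caesar cipher: shift "mucnrs" by 24
  'm' (pos 12) + 24 = pos 10 = 'k'
  'u' (pos 20) + 24 = pos 18 = 's'
  'c' (pos 2) + 24 = pos 0 = 'a'
  'n' (pos 13) + 24 = pos 11 = 'l'
  'r' (pos 17) + 24 = pos 15 = 'p'
  's' (pos 18) + 24 = pos 16 = 'q'
Result: ksalpq

ksalpq


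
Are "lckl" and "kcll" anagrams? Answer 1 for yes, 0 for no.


Strings: "lckl", "kcll"
Sorted first:  ckll
Sorted second: ckll
Sorted forms match => anagrams

1


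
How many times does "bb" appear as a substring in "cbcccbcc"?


Searching for "bb" in "cbcccbcc"
Scanning each position:
  Position 0: "cb" => no
  Position 1: "bc" => no
  Position 2: "cc" => no
  Position 3: "cc" => no
  Position 4: "cb" => no
  Position 5: "bc" => no
  Position 6: "cc" => no
Total occurrences: 0

0


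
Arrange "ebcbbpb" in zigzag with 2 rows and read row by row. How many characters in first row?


Zigzag "ebcbbpb" into 2 rows:
Placing characters:
  'e' => row 0
  'b' => row 1
  'c' => row 0
  'b' => row 1
  'b' => row 0
  'p' => row 1
  'b' => row 0
Rows:
  Row 0: "ecbb"
  Row 1: "bbp"
First row length: 4

4


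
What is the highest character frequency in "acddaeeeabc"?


Input: acddaeeeabc
Character counts:
  'a': 3
  'b': 1
  'c': 2
  'd': 2
  'e': 3
Maximum frequency: 3

3


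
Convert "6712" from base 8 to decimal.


Input: "6712" in base 8
Positional expansion:
  Digit '6' (value 6) x 8^3 = 3072
  Digit '7' (value 7) x 8^2 = 448
  Digit '1' (value 1) x 8^1 = 8
  Digit '2' (value 2) x 8^0 = 2
Sum = 3530

3530


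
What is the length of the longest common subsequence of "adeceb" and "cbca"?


LCS of "adeceb" and "cbca"
DP table:
           c    b    c    a
      0    0    0    0    0
  a   0    0    0    0    1
  d   0    0    0    0    1
  e   0    0    0    0    1
  c   0    1    1    1    1
  e   0    1    1    1    1
  b   0    1    2    2    2
LCS length = dp[6][4] = 2

2


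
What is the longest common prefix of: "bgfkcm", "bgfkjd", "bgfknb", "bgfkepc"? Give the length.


Words: bgfkcm, bgfkjd, bgfknb, bgfkepc
  Position 0: all 'b' => match
  Position 1: all 'g' => match
  Position 2: all 'f' => match
  Position 3: all 'k' => match
  Position 4: ('c', 'j', 'n', 'e') => mismatch, stop
LCP = "bgfk" (length 4)

4


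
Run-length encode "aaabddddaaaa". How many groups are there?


Input: aaabddddaaaa
Scanning for consecutive runs:
  Group 1: 'a' x 3 (positions 0-2)
  Group 2: 'b' x 1 (positions 3-3)
  Group 3: 'd' x 4 (positions 4-7)
  Group 4: 'a' x 4 (positions 8-11)
Total groups: 4

4


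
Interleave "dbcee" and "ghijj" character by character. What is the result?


Interleaving "dbcee" and "ghijj":
  Position 0: 'd' from first, 'g' from second => "dg"
  Position 1: 'b' from first, 'h' from second => "bh"
  Position 2: 'c' from first, 'i' from second => "ci"
  Position 3: 'e' from first, 'j' from second => "ej"
  Position 4: 'e' from first, 'j' from second => "ej"
Result: dgbhciejej

dgbhciejej


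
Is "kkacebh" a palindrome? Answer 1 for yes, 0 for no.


Input: kkacebh
Reversed: hbecakk
  Compare pos 0 ('k') with pos 6 ('h'): MISMATCH
  Compare pos 1 ('k') with pos 5 ('b'): MISMATCH
  Compare pos 2 ('a') with pos 4 ('e'): MISMATCH
Result: not a palindrome

0


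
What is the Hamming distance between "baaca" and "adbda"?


Comparing "baaca" and "adbda" position by position:
  Position 0: 'b' vs 'a' => differ
  Position 1: 'a' vs 'd' => differ
  Position 2: 'a' vs 'b' => differ
  Position 3: 'c' vs 'd' => differ
  Position 4: 'a' vs 'a' => same
Total differences (Hamming distance): 4

4


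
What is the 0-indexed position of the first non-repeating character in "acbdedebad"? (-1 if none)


Input: acbdedebad
Character frequencies:
  'a': 2
  'b': 2
  'c': 1
  'd': 3
  'e': 2
Scanning left to right for freq == 1:
  Position 0 ('a'): freq=2, skip
  Position 1 ('c'): unique! => answer = 1

1


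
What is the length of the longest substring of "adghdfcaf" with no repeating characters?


Input: "adghdfcaf"
Sliding window (track last position of each char):
  Position 0 ('a'): window [0,0] length 1 -- new best
  Position 1 ('d'): window [0,1] length 2 -- new best
  Position 2 ('g'): window [0,2] length 3 -- new best
  Position 3 ('h'): window [0,3] length 4 -- new best
  Position 4 ('d'): repeat (last at 1), move window start to 2
  Position 4 ('d'): window [2,4] length 3
  Position 5 ('f'): window [2,5] length 4
  Position 6 ('c'): window [2,6] length 5 -- new best
  Position 7 ('a'): window [2,7] length 6 -- new best
  Position 8 ('f'): repeat (last at 5), move window start to 6
  Position 8 ('f'): window [6,8] length 3
Longest substring with no repeats: "ghdfca" with length 6

6


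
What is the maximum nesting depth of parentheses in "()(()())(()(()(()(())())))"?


Input: "()(()())(()(()(()(())())))"
Tracking depth:
  Position 0 '(': depth becomes 1
  Position 1 ')': depth becomes 0
  Position 2 '(': depth becomes 1
  Position 3 '(': depth becomes 2
  Position 4 ')': depth becomes 1
  Position 5 '(': depth becomes 2
  Position 6 ')': depth becomes 1
  Position 7 ')': depth becomes 0
  Position 8 '(': depth becomes 1
  Position 9 '(': depth becomes 2
  Position 10 ')': depth becomes 1
  Position 11 '(': depth becomes 2
  Position 12 '(': depth becomes 3
  Position 13 ')': depth becomes 2
  Position 14 '(': depth becomes 3
  Position 15 '(': depth becomes 4
  Position 16 ')': depth becomes 3
  Position 17 '(': depth becomes 4
  Position 18 '(': depth becomes 5
  Position 19 ')': depth becomes 4
  Position 20 ')': depth becomes 3
  Position 21 '(': depth becomes 4
  Position 22 ')': depth becomes 3
  Position 23 ')': depth becomes 2
  Position 24 ')': depth becomes 1
  Position 25 ')': depth becomes 0
Maximum depth reached: 5

5


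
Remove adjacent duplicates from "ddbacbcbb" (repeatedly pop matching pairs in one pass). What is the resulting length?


Input: ddbacbcbb
Stack-based adjacent duplicate removal:
  Read 'd': push. Stack: d
  Read 'd': matches stack top 'd' => pop. Stack: (empty)
  Read 'b': push. Stack: b
  Read 'a': push. Stack: ba
  Read 'c': push. Stack: bac
  Read 'b': push. Stack: bacb
  Read 'c': push. Stack: bacbc
  Read 'b': push. Stack: bacbcb
  Read 'b': matches stack top 'b' => pop. Stack: bacbc
Final stack: "bacbc" (length 5)

5


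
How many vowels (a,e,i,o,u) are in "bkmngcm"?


Input: bkmngcm
Checking each character:
  'b' at position 0: consonant
  'k' at position 1: consonant
  'm' at position 2: consonant
  'n' at position 3: consonant
  'g' at position 4: consonant
  'c' at position 5: consonant
  'm' at position 6: consonant
Total vowels: 0

0


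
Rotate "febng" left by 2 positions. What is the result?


Input: "febng", rotate left by 2
First 2 characters: "fe"
Remaining characters: "bng"
Concatenate remaining + first: "bng" + "fe" = "bngfe"

bngfe


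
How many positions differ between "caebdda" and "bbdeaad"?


Comparing "caebdda" and "bbdeaad" position by position:
  Position 0: 'c' vs 'b' => DIFFER
  Position 1: 'a' vs 'b' => DIFFER
  Position 2: 'e' vs 'd' => DIFFER
  Position 3: 'b' vs 'e' => DIFFER
  Position 4: 'd' vs 'a' => DIFFER
  Position 5: 'd' vs 'a' => DIFFER
  Position 6: 'a' vs 'd' => DIFFER
Positions that differ: 7

7


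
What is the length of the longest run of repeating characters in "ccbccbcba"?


Input: "ccbccbcba"
Scanning for longest run:
  Position 1 ('c'): continues run of 'c', length=2
  Position 2 ('b'): new char, reset run to 1
  Position 3 ('c'): new char, reset run to 1
  Position 4 ('c'): continues run of 'c', length=2
  Position 5 ('b'): new char, reset run to 1
  Position 6 ('c'): new char, reset run to 1
  Position 7 ('b'): new char, reset run to 1
  Position 8 ('a'): new char, reset run to 1
Longest run: 'c' with length 2

2


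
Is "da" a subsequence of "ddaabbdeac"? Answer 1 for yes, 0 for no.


Check if "da" is a subsequence of "ddaabbdeac"
Greedy scan:
  Position 0 ('d'): matches sub[0] = 'd'
  Position 1 ('d'): no match needed
  Position 2 ('a'): matches sub[1] = 'a'
  Position 3 ('a'): no match needed
  Position 4 ('b'): no match needed
  Position 5 ('b'): no match needed
  Position 6 ('d'): no match needed
  Position 7 ('e'): no match needed
  Position 8 ('a'): no match needed
  Position 9 ('c'): no match needed
All 2 characters matched => is a subsequence

1


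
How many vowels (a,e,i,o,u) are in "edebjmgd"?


Input: edebjmgd
Checking each character:
  'e' at position 0: vowel (running total: 1)
  'd' at position 1: consonant
  'e' at position 2: vowel (running total: 2)
  'b' at position 3: consonant
  'j' at position 4: consonant
  'm' at position 5: consonant
  'g' at position 6: consonant
  'd' at position 7: consonant
Total vowels: 2

2


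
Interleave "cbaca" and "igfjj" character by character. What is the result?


Interleaving "cbaca" and "igfjj":
  Position 0: 'c' from first, 'i' from second => "ci"
  Position 1: 'b' from first, 'g' from second => "bg"
  Position 2: 'a' from first, 'f' from second => "af"
  Position 3: 'c' from first, 'j' from second => "cj"
  Position 4: 'a' from first, 'j' from second => "aj"
Result: cibgafcjaj

cibgafcjaj


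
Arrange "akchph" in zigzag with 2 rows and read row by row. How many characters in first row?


Zigzag "akchph" into 2 rows:
Placing characters:
  'a' => row 0
  'k' => row 1
  'c' => row 0
  'h' => row 1
  'p' => row 0
  'h' => row 1
Rows:
  Row 0: "acp"
  Row 1: "khh"
First row length: 3

3


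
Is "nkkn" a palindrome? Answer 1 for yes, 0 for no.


Input: nkkn
Reversed: nkkn
  Compare pos 0 ('n') with pos 3 ('n'): match
  Compare pos 1 ('k') with pos 2 ('k'): match
Result: palindrome

1


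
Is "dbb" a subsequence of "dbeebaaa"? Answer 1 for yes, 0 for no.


Check if "dbb" is a subsequence of "dbeebaaa"
Greedy scan:
  Position 0 ('d'): matches sub[0] = 'd'
  Position 1 ('b'): matches sub[1] = 'b'
  Position 2 ('e'): no match needed
  Position 3 ('e'): no match needed
  Position 4 ('b'): matches sub[2] = 'b'
  Position 5 ('a'): no match needed
  Position 6 ('a'): no match needed
  Position 7 ('a'): no match needed
All 3 characters matched => is a subsequence

1


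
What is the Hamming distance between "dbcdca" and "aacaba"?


Comparing "dbcdca" and "aacaba" position by position:
  Position 0: 'd' vs 'a' => differ
  Position 1: 'b' vs 'a' => differ
  Position 2: 'c' vs 'c' => same
  Position 3: 'd' vs 'a' => differ
  Position 4: 'c' vs 'b' => differ
  Position 5: 'a' vs 'a' => same
Total differences (Hamming distance): 4

4


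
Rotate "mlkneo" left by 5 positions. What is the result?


Input: "mlkneo", rotate left by 5
First 5 characters: "mlkne"
Remaining characters: "o"
Concatenate remaining + first: "o" + "mlkne" = "omlkne"

omlkne


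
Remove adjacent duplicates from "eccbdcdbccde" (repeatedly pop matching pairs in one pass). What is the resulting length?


Input: eccbdcdbccde
Stack-based adjacent duplicate removal:
  Read 'e': push. Stack: e
  Read 'c': push. Stack: ec
  Read 'c': matches stack top 'c' => pop. Stack: e
  Read 'b': push. Stack: eb
  Read 'd': push. Stack: ebd
  Read 'c': push. Stack: ebdc
  Read 'd': push. Stack: ebdcd
  Read 'b': push. Stack: ebdcdb
  Read 'c': push. Stack: ebdcdbc
  Read 'c': matches stack top 'c' => pop. Stack: ebdcdb
  Read 'd': push. Stack: ebdcdbd
  Read 'e': push. Stack: ebdcdbde
Final stack: "ebdcdbde" (length 8)

8


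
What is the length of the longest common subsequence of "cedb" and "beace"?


LCS of "cedb" and "beace"
DP table:
           b    e    a    c    e
      0    0    0    0    0    0
  c   0    0    0    0    1    1
  e   0    0    1    1    1    2
  d   0    0    1    1    1    2
  b   0    1    1    1    1    2
LCS length = dp[4][5] = 2

2


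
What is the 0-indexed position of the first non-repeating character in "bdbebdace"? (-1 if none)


Input: bdbebdace
Character frequencies:
  'a': 1
  'b': 3
  'c': 1
  'd': 2
  'e': 2
Scanning left to right for freq == 1:
  Position 0 ('b'): freq=3, skip
  Position 1 ('d'): freq=2, skip
  Position 2 ('b'): freq=3, skip
  Position 3 ('e'): freq=2, skip
  Position 4 ('b'): freq=3, skip
  Position 5 ('d'): freq=2, skip
  Position 6 ('a'): unique! => answer = 6

6


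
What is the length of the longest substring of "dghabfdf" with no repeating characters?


Input: "dghabfdf"
Sliding window (track last position of each char):
  Position 0 ('d'): window [0,0] length 1 -- new best
  Position 1 ('g'): window [0,1] length 2 -- new best
  Position 2 ('h'): window [0,2] length 3 -- new best
  Position 3 ('a'): window [0,3] length 4 -- new best
  Position 4 ('b'): window [0,4] length 5 -- new best
  Position 5 ('f'): window [0,5] length 6 -- new best
  Position 6 ('d'): repeat (last at 0), move window start to 1
  Position 6 ('d'): window [1,6] length 6
  Position 7 ('f'): repeat (last at 5), move window start to 6
  Position 7 ('f'): window [6,7] length 2
Longest substring with no repeats: "dghabf" with length 6

6


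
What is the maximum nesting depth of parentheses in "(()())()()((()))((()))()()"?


Input: "(()())()()((()))((()))()()"
Tracking depth:
  Position 0 '(': depth becomes 1
  Position 1 '(': depth becomes 2
  Position 2 ')': depth becomes 1
  Position 3 '(': depth becomes 2
  Position 4 ')': depth becomes 1
  Position 5 ')': depth becomes 0
  Position 6 '(': depth becomes 1
  Position 7 ')': depth becomes 0
  Position 8 '(': depth becomes 1
  Position 9 ')': depth becomes 0
  Position 10 '(': depth becomes 1
  Position 11 '(': depth becomes 2
  Position 12 '(': depth becomes 3
  Position 13 ')': depth becomes 2
  Position 14 ')': depth becomes 1
  Position 15 ')': depth becomes 0
  Position 16 '(': depth becomes 1
  Position 17 '(': depth becomes 2
  Position 18 '(': depth becomes 3
  Position 19 ')': depth becomes 2
  Position 20 ')': depth becomes 1
  Position 21 ')': depth becomes 0
  Position 22 '(': depth becomes 1
  Position 23 ')': depth becomes 0
  Position 24 '(': depth becomes 1
  Position 25 ')': depth becomes 0
Maximum depth reached: 3

3


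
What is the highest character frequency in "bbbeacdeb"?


Input: bbbeacdeb
Character counts:
  'a': 1
  'b': 4
  'c': 1
  'd': 1
  'e': 2
Maximum frequency: 4

4


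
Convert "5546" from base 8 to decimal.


Input: "5546" in base 8
Positional expansion:
  Digit '5' (value 5) x 8^3 = 2560
  Digit '5' (value 5) x 8^2 = 320
  Digit '4' (value 4) x 8^1 = 32
  Digit '6' (value 6) x 8^0 = 6
Sum = 2918

2918


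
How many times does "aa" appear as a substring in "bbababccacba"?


Searching for "aa" in "bbababccacba"
Scanning each position:
  Position 0: "bb" => no
  Position 1: "ba" => no
  Position 2: "ab" => no
  Position 3: "ba" => no
  Position 4: "ab" => no
  Position 5: "bc" => no
  Position 6: "cc" => no
  Position 7: "ca" => no
  Position 8: "ac" => no
  Position 9: "cb" => no
  Position 10: "ba" => no
Total occurrences: 0

0


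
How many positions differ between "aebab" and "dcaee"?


Comparing "aebab" and "dcaee" position by position:
  Position 0: 'a' vs 'd' => DIFFER
  Position 1: 'e' vs 'c' => DIFFER
  Position 2: 'b' vs 'a' => DIFFER
  Position 3: 'a' vs 'e' => DIFFER
  Position 4: 'b' vs 'e' => DIFFER
Positions that differ: 5

5
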